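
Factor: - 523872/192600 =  -68/25  =  - 2^2*5^( - 2)*17^1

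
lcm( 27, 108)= 108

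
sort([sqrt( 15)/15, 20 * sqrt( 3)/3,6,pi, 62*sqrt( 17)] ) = [sqrt( 15 )/15, pi, 6, 20*sqrt(3 )/3,  62*sqrt( 17)] 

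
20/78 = 10/39 = 0.26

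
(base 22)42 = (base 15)60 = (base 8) 132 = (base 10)90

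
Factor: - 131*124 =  - 16244 = - 2^2 * 31^1*131^1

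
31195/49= 31195/49 = 636.63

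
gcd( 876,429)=3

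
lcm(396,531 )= 23364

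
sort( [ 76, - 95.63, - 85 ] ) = [ - 95.63,-85,76 ] 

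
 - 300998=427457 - 728455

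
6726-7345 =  - 619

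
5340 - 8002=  - 2662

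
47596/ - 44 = -11899/11 = - 1081.73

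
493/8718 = 493/8718 =0.06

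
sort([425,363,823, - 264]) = [ - 264, 363,425,823] 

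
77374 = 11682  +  65692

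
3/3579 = 1/1193 = 0.00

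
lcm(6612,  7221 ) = 548796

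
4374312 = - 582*(-7516) 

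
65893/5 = 65893/5 = 13178.60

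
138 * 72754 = 10040052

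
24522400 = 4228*5800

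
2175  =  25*87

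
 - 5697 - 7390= - 13087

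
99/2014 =99/2014 = 0.05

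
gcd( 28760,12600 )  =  40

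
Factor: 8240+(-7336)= 904= 2^3*113^1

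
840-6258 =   -  5418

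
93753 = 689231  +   - 595478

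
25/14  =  25/14= 1.79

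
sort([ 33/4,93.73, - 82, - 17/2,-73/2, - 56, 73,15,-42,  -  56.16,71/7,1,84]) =[- 82, -56.16, - 56, - 42,- 73/2,-17/2,  1,33/4, 71/7,  15,73,  84,93.73 ] 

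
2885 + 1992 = 4877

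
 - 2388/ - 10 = 1194/5 = 238.80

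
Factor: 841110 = 2^1 *3^1 * 5^1*23^2*53^1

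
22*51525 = 1133550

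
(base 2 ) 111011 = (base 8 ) 73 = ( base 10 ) 59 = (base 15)3E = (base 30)1t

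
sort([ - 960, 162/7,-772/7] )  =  [ - 960, - 772/7,162/7 ]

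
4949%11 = 10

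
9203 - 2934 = 6269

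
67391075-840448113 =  - 773057038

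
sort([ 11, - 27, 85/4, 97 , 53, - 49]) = [-49 , - 27,11,85/4,53,  97]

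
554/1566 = 277/783=0.35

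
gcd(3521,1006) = 503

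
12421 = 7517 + 4904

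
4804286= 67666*71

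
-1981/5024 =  - 1 + 3043/5024=- 0.39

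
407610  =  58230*7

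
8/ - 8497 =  - 8/8497=-0.00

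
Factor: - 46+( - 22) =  -68 = - 2^2*17^1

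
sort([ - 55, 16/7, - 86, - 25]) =[  -  86, - 55 , - 25, 16/7]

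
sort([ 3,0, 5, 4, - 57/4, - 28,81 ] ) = [ -28, - 57/4,0, 3,4,5, 81 ] 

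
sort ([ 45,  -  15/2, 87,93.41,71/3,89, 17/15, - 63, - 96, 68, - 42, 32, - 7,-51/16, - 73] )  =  [-96, - 73,-63, - 42, - 15/2, - 7,-51/16,  17/15,71/3, 32, 45,68, 87,89,93.41] 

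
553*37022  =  20473166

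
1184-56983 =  - 55799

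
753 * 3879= 2920887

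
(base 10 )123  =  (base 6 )323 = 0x7b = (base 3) 11120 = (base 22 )5d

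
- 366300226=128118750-494418976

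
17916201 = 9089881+8826320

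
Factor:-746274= - 2^1*3^1 * 61^1*2039^1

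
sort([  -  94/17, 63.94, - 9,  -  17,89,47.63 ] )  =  [  -  17,-9, - 94/17,47.63,  63.94,89]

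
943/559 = 1 + 384/559 = 1.69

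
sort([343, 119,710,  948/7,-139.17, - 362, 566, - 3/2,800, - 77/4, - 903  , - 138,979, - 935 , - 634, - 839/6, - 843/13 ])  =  [ - 935 , - 903,- 634, - 362, - 839/6,-139.17, - 138,- 843/13, - 77/4, - 3/2,  119, 948/7, 343,566, 710,800,979 ] 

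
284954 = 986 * 289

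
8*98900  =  791200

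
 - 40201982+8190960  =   - 32011022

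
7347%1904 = 1635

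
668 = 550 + 118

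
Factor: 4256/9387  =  608/1341= 2^5*3^( - 2)* 19^1 * 149^ ( - 1) 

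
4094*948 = 3881112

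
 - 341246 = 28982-370228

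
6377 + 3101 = 9478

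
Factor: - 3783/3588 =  - 2^(-2)*23^(-1) * 97^1 = - 97/92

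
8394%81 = 51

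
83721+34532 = 118253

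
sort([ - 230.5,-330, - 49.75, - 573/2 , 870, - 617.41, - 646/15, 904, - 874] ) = [ - 874,  -  617.41, - 330,  -  573/2 , - 230.5, - 49.75,-646/15, 870, 904 ] 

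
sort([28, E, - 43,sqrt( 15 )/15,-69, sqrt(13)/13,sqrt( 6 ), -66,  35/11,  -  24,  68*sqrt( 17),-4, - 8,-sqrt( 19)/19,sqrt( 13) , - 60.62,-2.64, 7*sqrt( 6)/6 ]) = [ - 69  , - 66, - 60.62,-43, - 24, -8, - 4 ,-2.64, - sqrt(19)/19,sqrt( 15)/15, sqrt( 13 )/13,sqrt(6), E, 7*sqrt(6)/6, 35/11, sqrt (13 ),28, 68*sqrt ( 17)]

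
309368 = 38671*8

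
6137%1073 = 772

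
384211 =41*9371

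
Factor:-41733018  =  -2^1*3^2*2318501^1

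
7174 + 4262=11436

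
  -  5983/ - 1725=5983/1725  =  3.47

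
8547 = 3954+4593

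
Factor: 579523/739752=2^( - 3)*3^( -1) * 7^2*13^( - 1)*2371^( - 1)*11827^1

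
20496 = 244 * 84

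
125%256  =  125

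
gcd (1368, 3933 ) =171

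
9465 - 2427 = 7038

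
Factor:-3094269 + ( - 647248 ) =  - 3741517 = - 13^1*449^1*641^1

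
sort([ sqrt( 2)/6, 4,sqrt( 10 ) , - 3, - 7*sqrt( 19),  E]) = [ - 7*sqrt(19 ),-3,sqrt (2)/6, E,sqrt( 10), 4]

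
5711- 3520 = 2191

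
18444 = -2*( - 9222 )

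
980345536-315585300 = 664760236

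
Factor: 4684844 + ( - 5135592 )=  - 2^2 * 112687^1 =- 450748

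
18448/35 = 527 + 3/35 = 527.09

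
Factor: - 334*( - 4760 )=1589840= 2^4*5^1*7^1 * 17^1*167^1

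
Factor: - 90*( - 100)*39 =351000 =2^3*3^3*5^3*13^1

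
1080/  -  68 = - 16 + 2/17=- 15.88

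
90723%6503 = 6184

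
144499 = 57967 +86532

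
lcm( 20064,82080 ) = 902880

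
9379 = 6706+2673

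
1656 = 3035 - 1379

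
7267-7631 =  - 364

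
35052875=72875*481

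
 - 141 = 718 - 859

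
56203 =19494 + 36709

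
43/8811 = 43/8811 = 0.00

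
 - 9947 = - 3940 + -6007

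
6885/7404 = 2295/2468 = 0.93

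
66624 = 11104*6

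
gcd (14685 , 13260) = 15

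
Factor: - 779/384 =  - 2^(  -  7)*3^( - 1)*19^1*41^1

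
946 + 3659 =4605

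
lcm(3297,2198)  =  6594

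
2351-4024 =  - 1673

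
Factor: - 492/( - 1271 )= 2^2*3^1*31^(-1 )= 12/31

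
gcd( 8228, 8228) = 8228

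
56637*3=169911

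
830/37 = 22 + 16/37 =22.43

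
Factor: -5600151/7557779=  - 3^3*113^(-1 )*211^1*983^1*66883^(-1)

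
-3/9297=  -  1/3099 = -0.00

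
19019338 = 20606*923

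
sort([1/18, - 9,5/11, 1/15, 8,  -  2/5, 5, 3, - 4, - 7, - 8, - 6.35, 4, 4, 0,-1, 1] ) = [- 9,  -  8,- 7, - 6.35, - 4, - 1 ,  -  2/5, 0,1/18,1/15,5/11, 1,3, 4,4,5, 8]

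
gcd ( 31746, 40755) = 429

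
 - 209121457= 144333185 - 353454642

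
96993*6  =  581958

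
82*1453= 119146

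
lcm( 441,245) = 2205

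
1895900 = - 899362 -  - 2795262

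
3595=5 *719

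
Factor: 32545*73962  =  2^1*3^2*5^1*7^1*23^1*283^1*587^1 = 2407093290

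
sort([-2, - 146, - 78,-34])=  [ - 146, - 78, - 34, - 2 ]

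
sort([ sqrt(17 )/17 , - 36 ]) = [ - 36,  sqrt(17) /17] 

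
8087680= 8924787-837107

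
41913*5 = 209565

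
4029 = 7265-3236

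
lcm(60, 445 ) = 5340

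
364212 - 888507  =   - 524295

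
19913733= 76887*259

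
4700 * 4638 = 21798600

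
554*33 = 18282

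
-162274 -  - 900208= 737934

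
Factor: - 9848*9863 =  - 97130824 = - 2^3 * 7^1 * 1231^1*1409^1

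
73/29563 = 73/29563 = 0.00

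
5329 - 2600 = 2729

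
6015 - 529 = 5486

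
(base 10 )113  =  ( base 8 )161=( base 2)1110001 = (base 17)6b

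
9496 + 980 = 10476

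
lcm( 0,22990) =0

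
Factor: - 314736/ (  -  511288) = 498/809 = 2^1*3^1*83^1 *809^( -1 ) 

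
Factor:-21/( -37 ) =3^1 * 7^1* 37^( - 1)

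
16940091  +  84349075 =101289166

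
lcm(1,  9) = 9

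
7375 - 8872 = -1497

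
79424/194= 39712/97=409.40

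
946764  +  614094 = 1560858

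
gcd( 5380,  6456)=1076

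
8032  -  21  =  8011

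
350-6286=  - 5936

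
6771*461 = 3121431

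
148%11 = 5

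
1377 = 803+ 574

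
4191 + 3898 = 8089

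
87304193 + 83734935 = 171039128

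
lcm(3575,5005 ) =25025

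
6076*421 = 2557996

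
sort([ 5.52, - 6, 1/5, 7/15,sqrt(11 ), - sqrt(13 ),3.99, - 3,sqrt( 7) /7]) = [ - 6, - sqrt( 13 ), - 3, 1/5, sqrt( 7 ) /7, 7/15, sqrt (11 ),3.99,5.52 ]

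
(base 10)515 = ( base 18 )1ab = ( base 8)1003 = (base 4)20003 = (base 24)LB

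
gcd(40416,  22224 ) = 48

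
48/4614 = 8/769 = 0.01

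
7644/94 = 81 +15/47 = 81.32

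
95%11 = 7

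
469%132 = 73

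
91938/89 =1033+1/89 = 1033.01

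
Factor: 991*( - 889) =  - 7^1*127^1*991^1 = - 880999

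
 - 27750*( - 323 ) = 8963250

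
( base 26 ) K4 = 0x20c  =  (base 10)524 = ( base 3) 201102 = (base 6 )2232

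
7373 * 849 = 6259677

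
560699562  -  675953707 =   -  115254145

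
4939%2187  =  565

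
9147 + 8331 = 17478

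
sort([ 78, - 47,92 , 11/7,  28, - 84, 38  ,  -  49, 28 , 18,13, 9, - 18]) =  [ - 84, - 49, - 47, - 18, 11/7,9,  13, 18, 28, 28,38,  78,92]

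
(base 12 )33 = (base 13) 30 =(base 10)39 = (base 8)47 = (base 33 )16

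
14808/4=3702 = 3702.00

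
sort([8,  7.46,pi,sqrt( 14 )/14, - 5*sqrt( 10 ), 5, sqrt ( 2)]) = [ - 5 *sqrt(10),  sqrt(14 )/14,sqrt( 2 ),pi,  5, 7.46,8 ]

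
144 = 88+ 56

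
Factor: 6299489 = 7^2*59^1* 2179^1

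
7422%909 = 150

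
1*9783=9783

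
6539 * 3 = 19617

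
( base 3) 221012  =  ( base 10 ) 680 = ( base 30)mk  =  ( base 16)2A8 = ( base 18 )21e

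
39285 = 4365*9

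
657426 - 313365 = 344061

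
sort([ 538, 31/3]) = [31/3,538]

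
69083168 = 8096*8533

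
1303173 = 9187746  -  7884573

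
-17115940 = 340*( - 50341 ) 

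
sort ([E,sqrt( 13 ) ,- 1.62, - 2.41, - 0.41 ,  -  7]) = [ - 7, - 2.41, - 1.62, - 0.41 , E,sqrt( 13)]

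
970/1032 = 485/516 = 0.94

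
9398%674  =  636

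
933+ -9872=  - 8939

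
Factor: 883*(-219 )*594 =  - 114865938=- 2^1*3^4*11^1* 73^1 * 883^1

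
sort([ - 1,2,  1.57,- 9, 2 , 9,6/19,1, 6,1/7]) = [ - 9,  -  1,1/7, 6/19, 1, 1.57,2,2 , 6, 9]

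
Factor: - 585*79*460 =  - 21258900 = - 2^2 *3^2*5^2 * 13^1*23^1*79^1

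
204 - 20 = 184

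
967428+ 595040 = 1562468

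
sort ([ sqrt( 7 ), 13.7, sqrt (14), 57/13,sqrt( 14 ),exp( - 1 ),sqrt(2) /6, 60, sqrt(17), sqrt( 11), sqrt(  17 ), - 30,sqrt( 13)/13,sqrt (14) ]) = [ - 30, sqrt (2 ) /6,sqrt(  13)/13,  exp( - 1), sqrt (7 ), sqrt(11 ), sqrt( 14), sqrt( 14 ) , sqrt (14), sqrt( 17 ), sqrt (17 ), 57/13,  13.7,  60 ]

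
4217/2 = 2108 + 1/2 =2108.50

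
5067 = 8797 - 3730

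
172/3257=172/3257   =  0.05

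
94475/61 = 1548+47/61 = 1548.77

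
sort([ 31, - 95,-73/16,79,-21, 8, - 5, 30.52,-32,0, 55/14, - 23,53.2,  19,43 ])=[-95, - 32, - 23,  -  21, - 5, - 73/16,0,55/14,8,  19 , 30.52,31, 43, 53.2,79 ]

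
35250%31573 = 3677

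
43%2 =1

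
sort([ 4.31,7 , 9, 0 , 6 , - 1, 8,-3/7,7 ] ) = [-1, - 3/7,0 , 4.31, 6, 7, 7,8,9 ]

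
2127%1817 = 310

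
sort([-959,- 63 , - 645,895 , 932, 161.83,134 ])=[ - 959, - 645 ,-63, 134,161.83,895,932] 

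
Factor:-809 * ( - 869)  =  11^1*79^1 * 809^1 = 703021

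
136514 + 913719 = 1050233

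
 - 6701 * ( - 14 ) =93814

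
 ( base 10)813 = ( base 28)111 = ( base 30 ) r3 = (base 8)1455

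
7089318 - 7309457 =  - 220139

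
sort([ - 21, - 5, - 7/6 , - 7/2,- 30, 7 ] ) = [  -  30, - 21, - 5,-7/2 , - 7/6,7] 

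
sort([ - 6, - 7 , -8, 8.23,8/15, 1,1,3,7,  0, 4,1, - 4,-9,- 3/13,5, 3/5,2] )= [-9, - 8, - 7, - 6, - 4, - 3/13,0, 8/15, 3/5,1,1,1,2,3,4,  5, 7,  8.23]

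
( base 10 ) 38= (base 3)1102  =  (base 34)14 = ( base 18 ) 22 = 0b100110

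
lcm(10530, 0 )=0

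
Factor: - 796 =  - 2^2*199^1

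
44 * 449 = 19756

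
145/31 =145/31 = 4.68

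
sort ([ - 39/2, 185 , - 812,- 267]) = [ - 812, -267,-39/2, 185]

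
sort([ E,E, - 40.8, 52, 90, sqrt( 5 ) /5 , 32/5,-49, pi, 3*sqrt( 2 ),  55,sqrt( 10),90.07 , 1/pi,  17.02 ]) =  [ - 49, - 40.8,1/pi , sqrt( 5)/5, E,  E,pi, sqrt(10), 3*sqrt(2 ) , 32/5,17.02 , 52, 55, 90, 90.07 ] 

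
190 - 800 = - 610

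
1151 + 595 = 1746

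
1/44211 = 1/44211 =0.00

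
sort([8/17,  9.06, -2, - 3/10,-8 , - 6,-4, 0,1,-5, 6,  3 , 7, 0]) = [ - 8, - 6, - 5, -4,  -  2 , - 3/10 , 0,0 , 8/17,1 , 3, 6,7,9.06] 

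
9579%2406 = 2361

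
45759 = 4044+41715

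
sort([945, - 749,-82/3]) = [ - 749, - 82/3,  945]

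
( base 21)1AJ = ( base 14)35C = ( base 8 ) 1236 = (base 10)670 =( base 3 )220211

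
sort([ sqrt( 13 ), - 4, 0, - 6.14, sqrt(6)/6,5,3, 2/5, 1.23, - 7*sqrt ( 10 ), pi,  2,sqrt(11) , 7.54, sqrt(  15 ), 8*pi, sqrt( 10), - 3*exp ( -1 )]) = [-7*sqrt( 10),- 6.14, -4, - 3*exp( - 1), 0, 2/5,sqrt(6 ) /6, 1.23, 2, 3,pi , sqrt (10 ),sqrt( 11), sqrt(13),sqrt( 15), 5, 7.54, 8*pi ]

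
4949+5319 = 10268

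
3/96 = 1/32 = 0.03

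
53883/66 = 816 + 9/22 = 816.41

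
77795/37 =77795/37 = 2102.57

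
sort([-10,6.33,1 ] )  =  [ - 10,1 , 6.33]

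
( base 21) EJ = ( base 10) 313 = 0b100111001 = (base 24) d1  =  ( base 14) 185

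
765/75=10+ 1/5 = 10.20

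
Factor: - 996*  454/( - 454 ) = 996 = 2^2*3^1*83^1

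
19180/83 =19180/83= 231.08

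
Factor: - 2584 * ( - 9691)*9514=238245249616 = 2^4 *11^1*17^1*19^1*67^1*71^1 * 881^1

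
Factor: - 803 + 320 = -3^1 * 7^1*23^1 =-483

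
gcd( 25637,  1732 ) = 1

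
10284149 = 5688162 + 4595987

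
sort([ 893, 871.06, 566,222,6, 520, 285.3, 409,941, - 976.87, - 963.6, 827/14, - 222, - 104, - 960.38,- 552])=[ - 976.87,-963.6, - 960.38, - 552, - 222 ,- 104,6,827/14, 222, 285.3,409  ,  520, 566, 871.06,  893, 941]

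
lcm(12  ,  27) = 108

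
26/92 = 13/46=0.28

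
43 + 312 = 355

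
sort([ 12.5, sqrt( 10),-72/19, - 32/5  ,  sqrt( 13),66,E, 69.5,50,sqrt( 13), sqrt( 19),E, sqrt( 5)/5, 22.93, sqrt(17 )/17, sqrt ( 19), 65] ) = [ - 32/5,  -  72/19,  sqrt( 17)/17 , sqrt( 5 ) /5,E,E, sqrt( 10), sqrt( 13 ),  sqrt( 13 ), sqrt( 19 ), sqrt(19 ), 12.5 , 22.93,  50, 65, 66, 69.5 ] 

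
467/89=467/89 = 5.25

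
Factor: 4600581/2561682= 1533527/853894 = 2^(-1)*43^( - 1)*9929^(-1 )*1533527^1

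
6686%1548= 494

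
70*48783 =3414810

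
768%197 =177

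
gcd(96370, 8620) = 10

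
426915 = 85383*5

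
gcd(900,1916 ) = 4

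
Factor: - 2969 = -2969^1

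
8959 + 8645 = 17604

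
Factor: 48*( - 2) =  - 96 =- 2^5 * 3^1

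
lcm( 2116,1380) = 31740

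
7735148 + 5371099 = 13106247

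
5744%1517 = 1193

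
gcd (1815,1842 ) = 3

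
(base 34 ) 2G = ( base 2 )1010100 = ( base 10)84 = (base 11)77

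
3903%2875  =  1028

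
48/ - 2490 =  - 1 + 407/415 = - 0.02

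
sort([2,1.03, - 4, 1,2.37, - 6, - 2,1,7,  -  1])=[-6, - 4, - 2, -1,1,1,1.03,2,2.37,7]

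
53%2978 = 53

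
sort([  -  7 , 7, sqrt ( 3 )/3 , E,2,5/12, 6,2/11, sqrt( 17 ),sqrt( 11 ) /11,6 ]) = [ - 7,2/11,sqrt( 11)/11,5/12 , sqrt(3 ) /3, 2,E,sqrt( 17),6 , 6, 7]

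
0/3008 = 0= 0.00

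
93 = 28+65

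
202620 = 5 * 40524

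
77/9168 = 77/9168 = 0.01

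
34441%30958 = 3483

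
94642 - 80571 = 14071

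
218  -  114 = 104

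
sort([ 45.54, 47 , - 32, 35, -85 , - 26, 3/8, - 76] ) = [- 85,  -  76, - 32 , - 26, 3/8, 35, 45.54 , 47] 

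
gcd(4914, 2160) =54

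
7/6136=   7/6136 = 0.00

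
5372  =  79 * 68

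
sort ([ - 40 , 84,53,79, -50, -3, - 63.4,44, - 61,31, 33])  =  [ - 63.4, - 61, - 50, - 40, - 3, 31,33 , 44,53, 79,84] 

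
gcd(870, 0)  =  870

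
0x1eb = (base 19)16g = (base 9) 605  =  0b111101011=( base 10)491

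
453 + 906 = 1359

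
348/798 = 58/133 = 0.44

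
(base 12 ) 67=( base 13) 61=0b1001111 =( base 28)2N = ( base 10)79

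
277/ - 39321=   -  277/39321  =  - 0.01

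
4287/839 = 5 + 92/839 = 5.11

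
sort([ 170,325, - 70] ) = [  -  70,170, 325]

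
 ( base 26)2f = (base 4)1003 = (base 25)2H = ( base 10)67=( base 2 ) 1000011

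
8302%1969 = 426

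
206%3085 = 206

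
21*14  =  294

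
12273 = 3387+8886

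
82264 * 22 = 1809808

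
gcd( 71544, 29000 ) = 8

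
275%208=67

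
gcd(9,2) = 1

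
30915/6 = 5152 + 1/2 = 5152.50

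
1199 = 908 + 291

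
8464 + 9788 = 18252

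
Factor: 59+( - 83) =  - 2^3*3^1 = - 24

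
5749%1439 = 1432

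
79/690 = 79/690 = 0.11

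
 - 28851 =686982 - 715833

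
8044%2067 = 1843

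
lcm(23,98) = 2254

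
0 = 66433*0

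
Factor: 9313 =67^1*139^1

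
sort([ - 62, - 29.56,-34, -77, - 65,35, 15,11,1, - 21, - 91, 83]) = [  -  91,  -  77,  -  65, - 62,- 34,-29.56, - 21,1, 11,15,35, 83 ] 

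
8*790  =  6320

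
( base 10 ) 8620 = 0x21ac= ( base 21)jba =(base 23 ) G6I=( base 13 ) 3C01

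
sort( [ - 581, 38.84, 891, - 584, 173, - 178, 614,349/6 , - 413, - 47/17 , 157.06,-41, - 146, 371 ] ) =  [ - 584, - 581, - 413, - 178,-146, - 41, - 47/17, 38.84, 349/6, 157.06,173, 371, 614, 891]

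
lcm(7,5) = 35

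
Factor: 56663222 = 2^1*7^1*11^1*101^1 * 3643^1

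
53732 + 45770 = 99502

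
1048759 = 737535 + 311224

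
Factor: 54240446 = 2^1*13^1*37^1*56383^1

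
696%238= 220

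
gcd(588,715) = 1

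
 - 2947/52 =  - 57 + 17/52 = - 56.67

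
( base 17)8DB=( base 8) 4760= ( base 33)2b3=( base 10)2544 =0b100111110000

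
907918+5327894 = 6235812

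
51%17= 0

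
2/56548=1/28274 = 0.00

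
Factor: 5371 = 41^1*131^1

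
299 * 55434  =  16574766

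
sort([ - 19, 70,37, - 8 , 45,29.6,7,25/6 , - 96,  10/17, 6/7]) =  [ - 96,-19, - 8,10/17,6/7,25/6,7,29.6,37,45,70 ] 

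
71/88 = 71/88 = 0.81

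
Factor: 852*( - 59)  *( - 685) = 2^2*3^1*5^1*59^1 * 71^1*137^1=34433580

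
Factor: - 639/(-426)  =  2^( - 1)*3^1= 3/2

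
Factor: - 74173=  -11^2*613^1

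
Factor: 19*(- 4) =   -  2^2* 19^1 = - 76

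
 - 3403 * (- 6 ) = 20418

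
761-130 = 631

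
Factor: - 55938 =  -2^1*3^1*9323^1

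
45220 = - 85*( - 532)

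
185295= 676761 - 491466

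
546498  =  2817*194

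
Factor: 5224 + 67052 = 72276  =  2^2*3^1*19^1*317^1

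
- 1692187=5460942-7153129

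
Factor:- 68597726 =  - 2^1*523^1*65581^1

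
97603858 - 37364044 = 60239814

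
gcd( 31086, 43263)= 99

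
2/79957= 2/79957 = 0.00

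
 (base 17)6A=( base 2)1110000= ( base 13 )88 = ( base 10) 112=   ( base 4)1300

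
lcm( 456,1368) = 1368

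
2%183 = 2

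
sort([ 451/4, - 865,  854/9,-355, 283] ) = [-865, - 355,854/9,451/4,283]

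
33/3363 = 11/1121=0.01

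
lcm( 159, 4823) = 14469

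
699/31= 699/31 =22.55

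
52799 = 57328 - 4529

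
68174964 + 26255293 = 94430257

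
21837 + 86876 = 108713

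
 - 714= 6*( - 119 ) 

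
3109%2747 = 362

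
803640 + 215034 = 1018674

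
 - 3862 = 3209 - 7071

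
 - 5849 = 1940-7789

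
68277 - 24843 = 43434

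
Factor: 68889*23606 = 1626193734 =2^1*3^1*11^1* 29^1*37^1*22963^1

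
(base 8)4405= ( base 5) 33214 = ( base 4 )210011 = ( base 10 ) 2309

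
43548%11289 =9681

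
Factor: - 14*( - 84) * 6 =7056 = 2^4*3^2*7^2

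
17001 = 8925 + 8076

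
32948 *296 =9752608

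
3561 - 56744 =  - 53183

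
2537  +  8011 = 10548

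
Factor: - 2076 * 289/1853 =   -  35292/109= - 2^2 * 3^1 *17^1 * 109^( - 1 ) * 173^1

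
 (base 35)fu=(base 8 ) 1053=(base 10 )555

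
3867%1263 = 78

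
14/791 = 2/113 = 0.02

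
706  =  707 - 1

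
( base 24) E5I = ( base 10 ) 8202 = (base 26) c3c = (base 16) 200a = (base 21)icc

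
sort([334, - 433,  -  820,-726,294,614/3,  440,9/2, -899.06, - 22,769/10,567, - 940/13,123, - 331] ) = [ -899.06,- 820,-726,-433,-331 ,  -  940/13, - 22,9/2,769/10,123,614/3, 294,334,440,567]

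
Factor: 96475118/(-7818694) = -48237559/3909347 = - 13^( - 1)*300719^( - 1 )*48237559^1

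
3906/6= 651 = 651.00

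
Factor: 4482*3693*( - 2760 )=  - 2^4*3^5 *5^1*23^1*83^1*1231^1  =  - 45683591760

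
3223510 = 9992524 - 6769014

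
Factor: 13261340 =2^2*5^1*23^1*127^1*227^1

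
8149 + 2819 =10968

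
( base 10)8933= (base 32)8n5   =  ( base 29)AI1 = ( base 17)1df8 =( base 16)22E5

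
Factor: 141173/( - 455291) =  - 79^1 *1787^1*455291^(-1)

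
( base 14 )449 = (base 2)1101010001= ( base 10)849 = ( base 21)1J9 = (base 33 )PO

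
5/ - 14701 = -5/14701 =-0.00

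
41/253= 41/253 = 0.16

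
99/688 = 99/688 = 0.14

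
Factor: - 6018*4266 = -25672788 = -2^2*3^4  *  17^1*59^1*79^1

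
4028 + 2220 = 6248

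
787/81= 787/81   =  9.72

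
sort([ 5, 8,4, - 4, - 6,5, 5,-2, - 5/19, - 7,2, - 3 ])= [ - 7, - 6, - 4, - 3, - 2,-5/19, 2, 4, 5, 5,5,8]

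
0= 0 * 411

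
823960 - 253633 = 570327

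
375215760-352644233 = 22571527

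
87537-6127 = 81410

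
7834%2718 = 2398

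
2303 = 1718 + 585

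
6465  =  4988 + 1477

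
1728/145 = 11 + 133/145 = 11.92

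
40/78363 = 40/78363= 0.00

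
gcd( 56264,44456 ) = 8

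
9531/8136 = 1059/904 = 1.17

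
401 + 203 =604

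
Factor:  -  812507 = -337^1*2411^1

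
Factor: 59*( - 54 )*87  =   - 277182 = - 2^1*3^4*29^1*59^1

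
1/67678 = 1/67678 = 0.00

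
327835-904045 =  - 576210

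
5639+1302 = 6941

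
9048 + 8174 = 17222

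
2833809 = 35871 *79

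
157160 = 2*78580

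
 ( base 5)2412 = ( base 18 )11F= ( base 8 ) 545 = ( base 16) 165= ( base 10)357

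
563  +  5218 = 5781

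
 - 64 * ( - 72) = 4608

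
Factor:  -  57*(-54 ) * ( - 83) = -2^1*3^4*19^1  *83^1 = - 255474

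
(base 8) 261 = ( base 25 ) 72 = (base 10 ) 177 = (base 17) a7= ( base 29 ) 63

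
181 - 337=  -  156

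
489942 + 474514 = 964456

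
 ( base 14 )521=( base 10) 1009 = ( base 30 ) 13J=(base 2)1111110001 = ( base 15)474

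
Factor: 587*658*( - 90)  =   -34762140 = - 2^2*3^2*5^1*7^1 * 47^1*587^1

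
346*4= 1384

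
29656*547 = 16221832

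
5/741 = 5/741 = 0.01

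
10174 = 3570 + 6604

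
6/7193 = 6/7193  =  0.00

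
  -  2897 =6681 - 9578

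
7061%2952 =1157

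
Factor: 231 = 3^1*7^1*11^1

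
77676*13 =1009788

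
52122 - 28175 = 23947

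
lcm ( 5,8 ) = 40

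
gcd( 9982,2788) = 2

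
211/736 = 211/736 = 0.29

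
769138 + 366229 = 1135367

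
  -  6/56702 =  - 3/28351= - 0.00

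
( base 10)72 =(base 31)2a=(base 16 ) 48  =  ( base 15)4C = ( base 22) 36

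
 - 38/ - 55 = 38/55 = 0.69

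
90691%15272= 14331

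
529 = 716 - 187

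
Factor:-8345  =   - 5^1*1669^1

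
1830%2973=1830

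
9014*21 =189294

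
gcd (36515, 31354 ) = 1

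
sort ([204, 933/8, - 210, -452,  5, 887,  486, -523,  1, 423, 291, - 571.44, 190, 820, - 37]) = [ - 571.44, - 523, -452,- 210, - 37,  1,5, 933/8 , 190,  204,291,423, 486,820,887]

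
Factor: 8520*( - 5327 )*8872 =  - 402664946880=- 2^6*3^1*5^1*7^1*71^1*761^1*1109^1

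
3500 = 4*875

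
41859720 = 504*83055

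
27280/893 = 30  +  490/893 = 30.55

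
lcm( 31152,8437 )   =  404976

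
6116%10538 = 6116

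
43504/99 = 43504/99=439.43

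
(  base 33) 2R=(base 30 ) 33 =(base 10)93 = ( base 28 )39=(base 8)135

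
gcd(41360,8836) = 188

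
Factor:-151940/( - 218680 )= 107/154= 2^( - 1)*7^( - 1)* 11^(-1 )*107^1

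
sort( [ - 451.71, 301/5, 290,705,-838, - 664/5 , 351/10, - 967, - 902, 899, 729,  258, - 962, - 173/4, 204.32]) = [ -967,-962,-902, - 838, - 451.71,- 664/5 , - 173/4,351/10,301/5,204.32, 258, 290,705,729,899]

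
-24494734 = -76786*319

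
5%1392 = 5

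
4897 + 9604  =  14501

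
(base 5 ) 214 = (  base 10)59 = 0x3B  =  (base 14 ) 43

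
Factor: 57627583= 13^1* 1201^1*3691^1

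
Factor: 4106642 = 2^1*41^1*61^1*821^1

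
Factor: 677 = 677^1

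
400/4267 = 400/4267=0.09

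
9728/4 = 2432=2432.00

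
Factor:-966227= -966227^1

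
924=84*11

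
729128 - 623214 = 105914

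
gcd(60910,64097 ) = 1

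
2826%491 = 371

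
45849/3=15283=15283.00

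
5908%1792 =532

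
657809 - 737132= - 79323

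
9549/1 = 9549=   9549.00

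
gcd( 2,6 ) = 2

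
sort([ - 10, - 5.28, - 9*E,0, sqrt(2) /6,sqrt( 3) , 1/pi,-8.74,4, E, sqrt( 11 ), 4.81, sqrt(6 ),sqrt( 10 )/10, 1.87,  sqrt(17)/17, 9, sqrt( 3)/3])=[ - 9*E,-10, - 8.74, - 5.28, 0,sqrt( 2)/6,sqrt ( 17 )/17,sqrt ( 10)/10,1/pi, sqrt( 3 ) /3 , sqrt(3),1.87, sqrt(6) , E, sqrt(11 ), 4, 4.81, 9] 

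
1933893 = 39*49587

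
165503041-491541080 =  - 326038039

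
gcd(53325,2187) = 27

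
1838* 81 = 148878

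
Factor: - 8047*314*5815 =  - 14693097770=- 2^1 * 5^1 * 13^1*157^1 * 619^1*1163^1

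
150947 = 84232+66715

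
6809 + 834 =7643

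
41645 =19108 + 22537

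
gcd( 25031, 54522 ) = 1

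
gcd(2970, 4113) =9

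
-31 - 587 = -618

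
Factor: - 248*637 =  - 157976 = - 2^3*7^2*13^1 * 31^1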